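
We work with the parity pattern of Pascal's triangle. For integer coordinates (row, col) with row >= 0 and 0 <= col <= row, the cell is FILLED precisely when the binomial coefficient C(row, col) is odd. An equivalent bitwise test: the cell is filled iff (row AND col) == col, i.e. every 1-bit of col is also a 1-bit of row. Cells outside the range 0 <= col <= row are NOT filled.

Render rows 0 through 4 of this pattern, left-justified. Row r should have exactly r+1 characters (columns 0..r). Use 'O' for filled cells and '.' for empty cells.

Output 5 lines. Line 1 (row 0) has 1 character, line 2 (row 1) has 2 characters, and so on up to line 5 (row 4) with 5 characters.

r0=0: O
r1=1: OO
r2=10: O.O
r3=11: OOOO
r4=100: O...O

Answer: O
OO
O.O
OOOO
O...O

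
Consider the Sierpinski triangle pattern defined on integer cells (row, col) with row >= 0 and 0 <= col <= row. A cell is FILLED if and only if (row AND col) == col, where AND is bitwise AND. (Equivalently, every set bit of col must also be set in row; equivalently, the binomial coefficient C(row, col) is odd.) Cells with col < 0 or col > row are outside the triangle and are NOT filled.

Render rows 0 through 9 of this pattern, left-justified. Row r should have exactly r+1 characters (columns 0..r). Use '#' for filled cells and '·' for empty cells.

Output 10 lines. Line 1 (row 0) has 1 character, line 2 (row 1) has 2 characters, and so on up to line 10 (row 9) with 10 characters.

Answer: #
##
#·#
####
#···#
##··##
#·#·#·#
########
#·······#
##······##

Derivation:
r0=0: #
r1=1: ##
r2=10: #·#
r3=11: ####
r4=100: #···#
r5=101: ##··##
r6=110: #·#·#·#
r7=111: ########
r8=1000: #·······#
r9=1001: ##······##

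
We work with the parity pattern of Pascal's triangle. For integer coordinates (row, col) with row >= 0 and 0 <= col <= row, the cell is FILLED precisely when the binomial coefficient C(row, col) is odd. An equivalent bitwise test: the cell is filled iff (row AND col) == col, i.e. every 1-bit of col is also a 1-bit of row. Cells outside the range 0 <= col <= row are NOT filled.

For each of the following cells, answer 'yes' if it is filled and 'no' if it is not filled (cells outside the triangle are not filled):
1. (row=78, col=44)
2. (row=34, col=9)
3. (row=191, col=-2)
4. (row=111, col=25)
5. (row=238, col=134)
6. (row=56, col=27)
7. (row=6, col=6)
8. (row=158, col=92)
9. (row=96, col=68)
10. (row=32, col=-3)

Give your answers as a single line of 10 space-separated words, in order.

(78,44): row=0b1001110, col=0b101100, row AND col = 0b1100 = 12; 12 != 44 -> empty
(34,9): row=0b100010, col=0b1001, row AND col = 0b0 = 0; 0 != 9 -> empty
(191,-2): col outside [0, 191] -> not filled
(111,25): row=0b1101111, col=0b11001, row AND col = 0b1001 = 9; 9 != 25 -> empty
(238,134): row=0b11101110, col=0b10000110, row AND col = 0b10000110 = 134; 134 == 134 -> filled
(56,27): row=0b111000, col=0b11011, row AND col = 0b11000 = 24; 24 != 27 -> empty
(6,6): row=0b110, col=0b110, row AND col = 0b110 = 6; 6 == 6 -> filled
(158,92): row=0b10011110, col=0b1011100, row AND col = 0b11100 = 28; 28 != 92 -> empty
(96,68): row=0b1100000, col=0b1000100, row AND col = 0b1000000 = 64; 64 != 68 -> empty
(32,-3): col outside [0, 32] -> not filled

Answer: no no no no yes no yes no no no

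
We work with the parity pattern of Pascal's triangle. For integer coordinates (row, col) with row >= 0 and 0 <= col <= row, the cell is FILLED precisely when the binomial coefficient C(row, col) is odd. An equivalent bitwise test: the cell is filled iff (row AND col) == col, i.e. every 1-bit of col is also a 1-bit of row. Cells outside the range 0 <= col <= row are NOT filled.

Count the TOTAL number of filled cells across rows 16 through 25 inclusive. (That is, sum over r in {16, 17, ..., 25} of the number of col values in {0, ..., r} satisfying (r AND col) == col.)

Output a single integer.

Answer: 66

Derivation:
r16=10000 pc1: +2 =2
r17=10001 pc2: +4 =6
r18=10010 pc2: +4 =10
r19=10011 pc3: +8 =18
r20=10100 pc2: +4 =22
r21=10101 pc3: +8 =30
r22=10110 pc3: +8 =38
r23=10111 pc4: +16 =54
r24=11000 pc2: +4 =58
r25=11001 pc3: +8 =66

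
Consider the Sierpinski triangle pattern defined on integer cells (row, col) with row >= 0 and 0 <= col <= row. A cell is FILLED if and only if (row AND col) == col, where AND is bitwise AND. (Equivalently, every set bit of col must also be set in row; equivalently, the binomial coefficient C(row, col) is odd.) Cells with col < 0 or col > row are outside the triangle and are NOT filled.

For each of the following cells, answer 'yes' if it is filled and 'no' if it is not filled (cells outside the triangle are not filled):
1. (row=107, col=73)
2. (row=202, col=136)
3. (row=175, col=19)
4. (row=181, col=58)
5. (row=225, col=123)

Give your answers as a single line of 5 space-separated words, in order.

Answer: yes yes no no no

Derivation:
(107,73): row=0b1101011, col=0b1001001, row AND col = 0b1001001 = 73; 73 == 73 -> filled
(202,136): row=0b11001010, col=0b10001000, row AND col = 0b10001000 = 136; 136 == 136 -> filled
(175,19): row=0b10101111, col=0b10011, row AND col = 0b11 = 3; 3 != 19 -> empty
(181,58): row=0b10110101, col=0b111010, row AND col = 0b110000 = 48; 48 != 58 -> empty
(225,123): row=0b11100001, col=0b1111011, row AND col = 0b1100001 = 97; 97 != 123 -> empty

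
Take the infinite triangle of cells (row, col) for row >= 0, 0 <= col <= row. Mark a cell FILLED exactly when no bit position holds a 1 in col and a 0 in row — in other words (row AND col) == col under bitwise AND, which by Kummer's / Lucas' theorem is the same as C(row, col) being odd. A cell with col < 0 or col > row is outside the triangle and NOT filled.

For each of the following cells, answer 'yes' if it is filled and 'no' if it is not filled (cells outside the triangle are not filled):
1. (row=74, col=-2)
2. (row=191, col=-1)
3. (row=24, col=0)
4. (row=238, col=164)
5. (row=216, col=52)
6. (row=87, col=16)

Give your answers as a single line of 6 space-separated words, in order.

Answer: no no yes yes no yes

Derivation:
(74,-2): col outside [0, 74] -> not filled
(191,-1): col outside [0, 191] -> not filled
(24,0): row=0b11000, col=0b0, row AND col = 0b0 = 0; 0 == 0 -> filled
(238,164): row=0b11101110, col=0b10100100, row AND col = 0b10100100 = 164; 164 == 164 -> filled
(216,52): row=0b11011000, col=0b110100, row AND col = 0b10000 = 16; 16 != 52 -> empty
(87,16): row=0b1010111, col=0b10000, row AND col = 0b10000 = 16; 16 == 16 -> filled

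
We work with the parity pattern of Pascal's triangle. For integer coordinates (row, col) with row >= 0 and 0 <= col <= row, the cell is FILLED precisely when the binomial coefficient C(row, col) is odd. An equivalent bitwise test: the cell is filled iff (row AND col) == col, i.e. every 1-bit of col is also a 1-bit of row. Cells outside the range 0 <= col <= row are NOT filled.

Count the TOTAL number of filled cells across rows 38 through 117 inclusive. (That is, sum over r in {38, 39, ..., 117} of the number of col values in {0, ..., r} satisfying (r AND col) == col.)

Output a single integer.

r38=100110 pc3: +8 =8
r39=100111 pc4: +16 =24
r40=101000 pc2: +4 =28
r41=101001 pc3: +8 =36
r42=101010 pc3: +8 =44
r43=101011 pc4: +16 =60
r44=101100 pc3: +8 =68
r45=101101 pc4: +16 =84
r46=101110 pc4: +16 =100
r47=101111 pc5: +32 =132
r48=110000 pc2: +4 =136
r49=110001 pc3: +8 =144
r50=110010 pc3: +8 =152
r51=110011 pc4: +16 =168
r52=110100 pc3: +8 =176
r53=110101 pc4: +16 =192
r54=110110 pc4: +16 =208
r55=110111 pc5: +32 =240
r56=111000 pc3: +8 =248
r57=111001 pc4: +16 =264
r58=111010 pc4: +16 =280
r59=111011 pc5: +32 =312
r60=111100 pc4: +16 =328
r61=111101 pc5: +32 =360
r62=111110 pc5: +32 =392
r63=111111 pc6: +64 =456
r64=1000000 pc1: +2 =458
r65=1000001 pc2: +4 =462
r66=1000010 pc2: +4 =466
r67=1000011 pc3: +8 =474
r68=1000100 pc2: +4 =478
r69=1000101 pc3: +8 =486
r70=1000110 pc3: +8 =494
r71=1000111 pc4: +16 =510
r72=1001000 pc2: +4 =514
r73=1001001 pc3: +8 =522
r74=1001010 pc3: +8 =530
r75=1001011 pc4: +16 =546
r76=1001100 pc3: +8 =554
r77=1001101 pc4: +16 =570
r78=1001110 pc4: +16 =586
r79=1001111 pc5: +32 =618
r80=1010000 pc2: +4 =622
r81=1010001 pc3: +8 =630
r82=1010010 pc3: +8 =638
r83=1010011 pc4: +16 =654
r84=1010100 pc3: +8 =662
r85=1010101 pc4: +16 =678
r86=1010110 pc4: +16 =694
r87=1010111 pc5: +32 =726
r88=1011000 pc3: +8 =734
r89=1011001 pc4: +16 =750
r90=1011010 pc4: +16 =766
r91=1011011 pc5: +32 =798
r92=1011100 pc4: +16 =814
r93=1011101 pc5: +32 =846
r94=1011110 pc5: +32 =878
r95=1011111 pc6: +64 =942
r96=1100000 pc2: +4 =946
r97=1100001 pc3: +8 =954
r98=1100010 pc3: +8 =962
r99=1100011 pc4: +16 =978
r100=1100100 pc3: +8 =986
r101=1100101 pc4: +16 =1002
r102=1100110 pc4: +16 =1018
r103=1100111 pc5: +32 =1050
r104=1101000 pc3: +8 =1058
r105=1101001 pc4: +16 =1074
r106=1101010 pc4: +16 =1090
r107=1101011 pc5: +32 =1122
r108=1101100 pc4: +16 =1138
r109=1101101 pc5: +32 =1170
r110=1101110 pc5: +32 =1202
r111=1101111 pc6: +64 =1266
r112=1110000 pc3: +8 =1274
r113=1110001 pc4: +16 =1290
r114=1110010 pc4: +16 =1306
r115=1110011 pc5: +32 =1338
r116=1110100 pc4: +16 =1354
r117=1110101 pc5: +32 =1386

Answer: 1386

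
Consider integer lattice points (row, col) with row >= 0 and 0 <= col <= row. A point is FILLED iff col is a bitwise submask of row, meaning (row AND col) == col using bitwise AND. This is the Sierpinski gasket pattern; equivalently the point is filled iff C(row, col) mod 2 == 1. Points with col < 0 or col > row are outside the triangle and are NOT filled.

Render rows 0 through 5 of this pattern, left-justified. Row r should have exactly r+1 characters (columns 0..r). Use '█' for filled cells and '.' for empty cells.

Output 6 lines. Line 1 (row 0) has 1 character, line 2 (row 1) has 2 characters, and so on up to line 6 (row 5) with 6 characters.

Answer: █
██
█.█
████
█...█
██..██

Derivation:
r0=0: █
r1=1: ██
r2=10: █.█
r3=11: ████
r4=100: █...█
r5=101: ██..██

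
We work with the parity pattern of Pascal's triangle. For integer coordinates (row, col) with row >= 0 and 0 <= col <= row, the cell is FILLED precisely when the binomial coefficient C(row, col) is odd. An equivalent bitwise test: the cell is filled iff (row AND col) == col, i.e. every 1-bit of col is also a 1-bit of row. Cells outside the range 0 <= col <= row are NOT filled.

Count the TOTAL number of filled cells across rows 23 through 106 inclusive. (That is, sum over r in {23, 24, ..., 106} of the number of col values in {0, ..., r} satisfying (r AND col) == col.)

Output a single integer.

r23=10111 pc4: +16 =16
r24=11000 pc2: +4 =20
r25=11001 pc3: +8 =28
r26=11010 pc3: +8 =36
r27=11011 pc4: +16 =52
r28=11100 pc3: +8 =60
r29=11101 pc4: +16 =76
r30=11110 pc4: +16 =92
r31=11111 pc5: +32 =124
r32=100000 pc1: +2 =126
r33=100001 pc2: +4 =130
r34=100010 pc2: +4 =134
r35=100011 pc3: +8 =142
r36=100100 pc2: +4 =146
r37=100101 pc3: +8 =154
r38=100110 pc3: +8 =162
r39=100111 pc4: +16 =178
r40=101000 pc2: +4 =182
r41=101001 pc3: +8 =190
r42=101010 pc3: +8 =198
r43=101011 pc4: +16 =214
r44=101100 pc3: +8 =222
r45=101101 pc4: +16 =238
r46=101110 pc4: +16 =254
r47=101111 pc5: +32 =286
r48=110000 pc2: +4 =290
r49=110001 pc3: +8 =298
r50=110010 pc3: +8 =306
r51=110011 pc4: +16 =322
r52=110100 pc3: +8 =330
r53=110101 pc4: +16 =346
r54=110110 pc4: +16 =362
r55=110111 pc5: +32 =394
r56=111000 pc3: +8 =402
r57=111001 pc4: +16 =418
r58=111010 pc4: +16 =434
r59=111011 pc5: +32 =466
r60=111100 pc4: +16 =482
r61=111101 pc5: +32 =514
r62=111110 pc5: +32 =546
r63=111111 pc6: +64 =610
r64=1000000 pc1: +2 =612
r65=1000001 pc2: +4 =616
r66=1000010 pc2: +4 =620
r67=1000011 pc3: +8 =628
r68=1000100 pc2: +4 =632
r69=1000101 pc3: +8 =640
r70=1000110 pc3: +8 =648
r71=1000111 pc4: +16 =664
r72=1001000 pc2: +4 =668
r73=1001001 pc3: +8 =676
r74=1001010 pc3: +8 =684
r75=1001011 pc4: +16 =700
r76=1001100 pc3: +8 =708
r77=1001101 pc4: +16 =724
r78=1001110 pc4: +16 =740
r79=1001111 pc5: +32 =772
r80=1010000 pc2: +4 =776
r81=1010001 pc3: +8 =784
r82=1010010 pc3: +8 =792
r83=1010011 pc4: +16 =808
r84=1010100 pc3: +8 =816
r85=1010101 pc4: +16 =832
r86=1010110 pc4: +16 =848
r87=1010111 pc5: +32 =880
r88=1011000 pc3: +8 =888
r89=1011001 pc4: +16 =904
r90=1011010 pc4: +16 =920
r91=1011011 pc5: +32 =952
r92=1011100 pc4: +16 =968
r93=1011101 pc5: +32 =1000
r94=1011110 pc5: +32 =1032
r95=1011111 pc6: +64 =1096
r96=1100000 pc2: +4 =1100
r97=1100001 pc3: +8 =1108
r98=1100010 pc3: +8 =1116
r99=1100011 pc4: +16 =1132
r100=1100100 pc3: +8 =1140
r101=1100101 pc4: +16 =1156
r102=1100110 pc4: +16 =1172
r103=1100111 pc5: +32 =1204
r104=1101000 pc3: +8 =1212
r105=1101001 pc4: +16 =1228
r106=1101010 pc4: +16 =1244

Answer: 1244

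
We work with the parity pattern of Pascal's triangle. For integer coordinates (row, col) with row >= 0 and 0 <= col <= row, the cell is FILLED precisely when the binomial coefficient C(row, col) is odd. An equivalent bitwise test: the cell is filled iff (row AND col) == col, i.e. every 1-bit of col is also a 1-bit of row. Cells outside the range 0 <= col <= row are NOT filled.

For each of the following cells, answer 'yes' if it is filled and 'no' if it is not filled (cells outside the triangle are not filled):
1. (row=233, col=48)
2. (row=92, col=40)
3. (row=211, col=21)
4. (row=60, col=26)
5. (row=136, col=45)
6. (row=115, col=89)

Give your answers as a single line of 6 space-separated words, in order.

(233,48): row=0b11101001, col=0b110000, row AND col = 0b100000 = 32; 32 != 48 -> empty
(92,40): row=0b1011100, col=0b101000, row AND col = 0b1000 = 8; 8 != 40 -> empty
(211,21): row=0b11010011, col=0b10101, row AND col = 0b10001 = 17; 17 != 21 -> empty
(60,26): row=0b111100, col=0b11010, row AND col = 0b11000 = 24; 24 != 26 -> empty
(136,45): row=0b10001000, col=0b101101, row AND col = 0b1000 = 8; 8 != 45 -> empty
(115,89): row=0b1110011, col=0b1011001, row AND col = 0b1010001 = 81; 81 != 89 -> empty

Answer: no no no no no no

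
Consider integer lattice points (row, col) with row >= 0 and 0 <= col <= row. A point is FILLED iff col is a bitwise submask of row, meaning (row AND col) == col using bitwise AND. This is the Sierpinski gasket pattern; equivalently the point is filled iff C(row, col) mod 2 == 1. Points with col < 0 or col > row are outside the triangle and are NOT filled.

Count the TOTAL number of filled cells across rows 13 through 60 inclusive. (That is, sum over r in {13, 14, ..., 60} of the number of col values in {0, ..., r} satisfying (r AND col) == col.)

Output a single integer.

Answer: 552

Derivation:
r13=1101 pc3: +8 =8
r14=1110 pc3: +8 =16
r15=1111 pc4: +16 =32
r16=10000 pc1: +2 =34
r17=10001 pc2: +4 =38
r18=10010 pc2: +4 =42
r19=10011 pc3: +8 =50
r20=10100 pc2: +4 =54
r21=10101 pc3: +8 =62
r22=10110 pc3: +8 =70
r23=10111 pc4: +16 =86
r24=11000 pc2: +4 =90
r25=11001 pc3: +8 =98
r26=11010 pc3: +8 =106
r27=11011 pc4: +16 =122
r28=11100 pc3: +8 =130
r29=11101 pc4: +16 =146
r30=11110 pc4: +16 =162
r31=11111 pc5: +32 =194
r32=100000 pc1: +2 =196
r33=100001 pc2: +4 =200
r34=100010 pc2: +4 =204
r35=100011 pc3: +8 =212
r36=100100 pc2: +4 =216
r37=100101 pc3: +8 =224
r38=100110 pc3: +8 =232
r39=100111 pc4: +16 =248
r40=101000 pc2: +4 =252
r41=101001 pc3: +8 =260
r42=101010 pc3: +8 =268
r43=101011 pc4: +16 =284
r44=101100 pc3: +8 =292
r45=101101 pc4: +16 =308
r46=101110 pc4: +16 =324
r47=101111 pc5: +32 =356
r48=110000 pc2: +4 =360
r49=110001 pc3: +8 =368
r50=110010 pc3: +8 =376
r51=110011 pc4: +16 =392
r52=110100 pc3: +8 =400
r53=110101 pc4: +16 =416
r54=110110 pc4: +16 =432
r55=110111 pc5: +32 =464
r56=111000 pc3: +8 =472
r57=111001 pc4: +16 =488
r58=111010 pc4: +16 =504
r59=111011 pc5: +32 =536
r60=111100 pc4: +16 =552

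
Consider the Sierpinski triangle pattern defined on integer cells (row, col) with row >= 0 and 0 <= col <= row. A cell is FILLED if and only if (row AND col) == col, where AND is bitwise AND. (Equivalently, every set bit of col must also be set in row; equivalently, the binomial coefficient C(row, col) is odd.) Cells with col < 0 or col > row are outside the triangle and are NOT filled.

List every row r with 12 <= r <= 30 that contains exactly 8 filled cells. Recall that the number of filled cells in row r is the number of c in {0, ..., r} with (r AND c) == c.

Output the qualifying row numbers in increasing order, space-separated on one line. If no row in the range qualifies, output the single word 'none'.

Answer: 13 14 19 21 22 25 26 28

Derivation:
Row r has 2^popcount(r) filled cells, so we need popcount(r) = log2(8) = 3.
Scan r = 12..30 and keep those with exactly 3 one-bits:
r=12=1100 popcount=2 -> skip
r=13=1101 popcount=3 -> KEEP
r=14=1110 popcount=3 -> KEEP
r=15=1111 popcount=4 -> skip
r=16=10000 popcount=1 -> skip
r=17=10001 popcount=2 -> skip
r=18=10010 popcount=2 -> skip
r=19=10011 popcount=3 -> KEEP
r=20=10100 popcount=2 -> skip
r=21=10101 popcount=3 -> KEEP
r=22=10110 popcount=3 -> KEEP
r=23=10111 popcount=4 -> skip
r=24=11000 popcount=2 -> skip
r=25=11001 popcount=3 -> KEEP
r=26=11010 popcount=3 -> KEEP
r=27=11011 popcount=4 -> skip
r=28=11100 popcount=3 -> KEEP
r=29=11101 popcount=4 -> skip
r=30=11110 popcount=4 -> skip
Kept rows: 13 14 19 21 22 25 26 28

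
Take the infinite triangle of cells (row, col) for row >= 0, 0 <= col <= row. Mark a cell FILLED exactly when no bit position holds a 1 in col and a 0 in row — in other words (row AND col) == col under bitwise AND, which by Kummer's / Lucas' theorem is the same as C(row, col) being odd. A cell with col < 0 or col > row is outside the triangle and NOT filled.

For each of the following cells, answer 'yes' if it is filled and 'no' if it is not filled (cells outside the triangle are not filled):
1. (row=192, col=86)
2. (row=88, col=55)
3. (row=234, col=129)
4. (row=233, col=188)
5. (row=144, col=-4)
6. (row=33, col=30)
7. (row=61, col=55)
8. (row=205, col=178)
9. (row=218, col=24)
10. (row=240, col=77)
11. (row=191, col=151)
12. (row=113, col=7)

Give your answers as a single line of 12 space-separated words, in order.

Answer: no no no no no no no no yes no yes no

Derivation:
(192,86): row=0b11000000, col=0b1010110, row AND col = 0b1000000 = 64; 64 != 86 -> empty
(88,55): row=0b1011000, col=0b110111, row AND col = 0b10000 = 16; 16 != 55 -> empty
(234,129): row=0b11101010, col=0b10000001, row AND col = 0b10000000 = 128; 128 != 129 -> empty
(233,188): row=0b11101001, col=0b10111100, row AND col = 0b10101000 = 168; 168 != 188 -> empty
(144,-4): col outside [0, 144] -> not filled
(33,30): row=0b100001, col=0b11110, row AND col = 0b0 = 0; 0 != 30 -> empty
(61,55): row=0b111101, col=0b110111, row AND col = 0b110101 = 53; 53 != 55 -> empty
(205,178): row=0b11001101, col=0b10110010, row AND col = 0b10000000 = 128; 128 != 178 -> empty
(218,24): row=0b11011010, col=0b11000, row AND col = 0b11000 = 24; 24 == 24 -> filled
(240,77): row=0b11110000, col=0b1001101, row AND col = 0b1000000 = 64; 64 != 77 -> empty
(191,151): row=0b10111111, col=0b10010111, row AND col = 0b10010111 = 151; 151 == 151 -> filled
(113,7): row=0b1110001, col=0b111, row AND col = 0b1 = 1; 1 != 7 -> empty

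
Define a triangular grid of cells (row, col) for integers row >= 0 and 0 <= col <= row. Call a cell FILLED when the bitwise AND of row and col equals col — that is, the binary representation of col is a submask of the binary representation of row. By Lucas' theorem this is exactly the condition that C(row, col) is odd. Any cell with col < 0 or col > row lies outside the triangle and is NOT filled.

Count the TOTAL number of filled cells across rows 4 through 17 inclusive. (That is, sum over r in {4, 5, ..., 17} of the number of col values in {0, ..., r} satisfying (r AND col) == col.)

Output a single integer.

r4=100 pc1: +2 =2
r5=101 pc2: +4 =6
r6=110 pc2: +4 =10
r7=111 pc3: +8 =18
r8=1000 pc1: +2 =20
r9=1001 pc2: +4 =24
r10=1010 pc2: +4 =28
r11=1011 pc3: +8 =36
r12=1100 pc2: +4 =40
r13=1101 pc3: +8 =48
r14=1110 pc3: +8 =56
r15=1111 pc4: +16 =72
r16=10000 pc1: +2 =74
r17=10001 pc2: +4 =78

Answer: 78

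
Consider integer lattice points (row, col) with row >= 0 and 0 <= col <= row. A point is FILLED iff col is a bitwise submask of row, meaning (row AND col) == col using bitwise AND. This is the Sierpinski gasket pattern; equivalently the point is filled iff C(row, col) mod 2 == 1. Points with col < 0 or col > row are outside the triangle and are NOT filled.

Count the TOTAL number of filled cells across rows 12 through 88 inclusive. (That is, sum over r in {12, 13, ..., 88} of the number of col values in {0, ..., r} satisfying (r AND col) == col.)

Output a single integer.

Answer: 962

Derivation:
r12=1100 pc2: +4 =4
r13=1101 pc3: +8 =12
r14=1110 pc3: +8 =20
r15=1111 pc4: +16 =36
r16=10000 pc1: +2 =38
r17=10001 pc2: +4 =42
r18=10010 pc2: +4 =46
r19=10011 pc3: +8 =54
r20=10100 pc2: +4 =58
r21=10101 pc3: +8 =66
r22=10110 pc3: +8 =74
r23=10111 pc4: +16 =90
r24=11000 pc2: +4 =94
r25=11001 pc3: +8 =102
r26=11010 pc3: +8 =110
r27=11011 pc4: +16 =126
r28=11100 pc3: +8 =134
r29=11101 pc4: +16 =150
r30=11110 pc4: +16 =166
r31=11111 pc5: +32 =198
r32=100000 pc1: +2 =200
r33=100001 pc2: +4 =204
r34=100010 pc2: +4 =208
r35=100011 pc3: +8 =216
r36=100100 pc2: +4 =220
r37=100101 pc3: +8 =228
r38=100110 pc3: +8 =236
r39=100111 pc4: +16 =252
r40=101000 pc2: +4 =256
r41=101001 pc3: +8 =264
r42=101010 pc3: +8 =272
r43=101011 pc4: +16 =288
r44=101100 pc3: +8 =296
r45=101101 pc4: +16 =312
r46=101110 pc4: +16 =328
r47=101111 pc5: +32 =360
r48=110000 pc2: +4 =364
r49=110001 pc3: +8 =372
r50=110010 pc3: +8 =380
r51=110011 pc4: +16 =396
r52=110100 pc3: +8 =404
r53=110101 pc4: +16 =420
r54=110110 pc4: +16 =436
r55=110111 pc5: +32 =468
r56=111000 pc3: +8 =476
r57=111001 pc4: +16 =492
r58=111010 pc4: +16 =508
r59=111011 pc5: +32 =540
r60=111100 pc4: +16 =556
r61=111101 pc5: +32 =588
r62=111110 pc5: +32 =620
r63=111111 pc6: +64 =684
r64=1000000 pc1: +2 =686
r65=1000001 pc2: +4 =690
r66=1000010 pc2: +4 =694
r67=1000011 pc3: +8 =702
r68=1000100 pc2: +4 =706
r69=1000101 pc3: +8 =714
r70=1000110 pc3: +8 =722
r71=1000111 pc4: +16 =738
r72=1001000 pc2: +4 =742
r73=1001001 pc3: +8 =750
r74=1001010 pc3: +8 =758
r75=1001011 pc4: +16 =774
r76=1001100 pc3: +8 =782
r77=1001101 pc4: +16 =798
r78=1001110 pc4: +16 =814
r79=1001111 pc5: +32 =846
r80=1010000 pc2: +4 =850
r81=1010001 pc3: +8 =858
r82=1010010 pc3: +8 =866
r83=1010011 pc4: +16 =882
r84=1010100 pc3: +8 =890
r85=1010101 pc4: +16 =906
r86=1010110 pc4: +16 =922
r87=1010111 pc5: +32 =954
r88=1011000 pc3: +8 =962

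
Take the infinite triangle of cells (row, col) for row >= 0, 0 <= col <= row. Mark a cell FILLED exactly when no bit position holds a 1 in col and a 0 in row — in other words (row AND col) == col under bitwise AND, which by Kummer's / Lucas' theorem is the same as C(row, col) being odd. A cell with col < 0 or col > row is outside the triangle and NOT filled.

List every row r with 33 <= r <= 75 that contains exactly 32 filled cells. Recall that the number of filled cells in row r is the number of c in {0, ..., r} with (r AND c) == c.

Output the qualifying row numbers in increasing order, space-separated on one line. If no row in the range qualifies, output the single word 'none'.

Answer: 47 55 59 61 62

Derivation:
Row r has 2^popcount(r) filled cells, so we need popcount(r) = log2(32) = 5.
Scan r = 33..75 and keep those with exactly 5 one-bits:
r=33=100001 popcount=2 -> skip
r=34=100010 popcount=2 -> skip
r=35=100011 popcount=3 -> skip
r=36=100100 popcount=2 -> skip
r=37=100101 popcount=3 -> skip
r=38=100110 popcount=3 -> skip
r=39=100111 popcount=4 -> skip
r=40=101000 popcount=2 -> skip
r=41=101001 popcount=3 -> skip
r=42=101010 popcount=3 -> skip
r=43=101011 popcount=4 -> skip
r=44=101100 popcount=3 -> skip
r=45=101101 popcount=4 -> skip
r=46=101110 popcount=4 -> skip
r=47=101111 popcount=5 -> KEEP
r=48=110000 popcount=2 -> skip
r=49=110001 popcount=3 -> skip
r=50=110010 popcount=3 -> skip
r=51=110011 popcount=4 -> skip
r=52=110100 popcount=3 -> skip
r=53=110101 popcount=4 -> skip
r=54=110110 popcount=4 -> skip
r=55=110111 popcount=5 -> KEEP
r=56=111000 popcount=3 -> skip
r=57=111001 popcount=4 -> skip
r=58=111010 popcount=4 -> skip
r=59=111011 popcount=5 -> KEEP
r=60=111100 popcount=4 -> skip
r=61=111101 popcount=5 -> KEEP
r=62=111110 popcount=5 -> KEEP
r=63=111111 popcount=6 -> skip
r=64=1000000 popcount=1 -> skip
r=65=1000001 popcount=2 -> skip
r=66=1000010 popcount=2 -> skip
r=67=1000011 popcount=3 -> skip
r=68=1000100 popcount=2 -> skip
r=69=1000101 popcount=3 -> skip
r=70=1000110 popcount=3 -> skip
r=71=1000111 popcount=4 -> skip
r=72=1001000 popcount=2 -> skip
r=73=1001001 popcount=3 -> skip
r=74=1001010 popcount=3 -> skip
r=75=1001011 popcount=4 -> skip
Kept rows: 47 55 59 61 62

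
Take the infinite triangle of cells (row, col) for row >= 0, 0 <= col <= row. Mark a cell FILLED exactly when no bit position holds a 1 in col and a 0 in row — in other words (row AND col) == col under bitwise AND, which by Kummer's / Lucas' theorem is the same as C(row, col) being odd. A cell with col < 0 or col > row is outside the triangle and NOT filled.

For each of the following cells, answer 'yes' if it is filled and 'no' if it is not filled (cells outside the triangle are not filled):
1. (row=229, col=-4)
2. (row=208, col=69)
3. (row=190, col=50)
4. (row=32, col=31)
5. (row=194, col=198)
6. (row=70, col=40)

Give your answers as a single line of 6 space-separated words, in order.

Answer: no no yes no no no

Derivation:
(229,-4): col outside [0, 229] -> not filled
(208,69): row=0b11010000, col=0b1000101, row AND col = 0b1000000 = 64; 64 != 69 -> empty
(190,50): row=0b10111110, col=0b110010, row AND col = 0b110010 = 50; 50 == 50 -> filled
(32,31): row=0b100000, col=0b11111, row AND col = 0b0 = 0; 0 != 31 -> empty
(194,198): col outside [0, 194] -> not filled
(70,40): row=0b1000110, col=0b101000, row AND col = 0b0 = 0; 0 != 40 -> empty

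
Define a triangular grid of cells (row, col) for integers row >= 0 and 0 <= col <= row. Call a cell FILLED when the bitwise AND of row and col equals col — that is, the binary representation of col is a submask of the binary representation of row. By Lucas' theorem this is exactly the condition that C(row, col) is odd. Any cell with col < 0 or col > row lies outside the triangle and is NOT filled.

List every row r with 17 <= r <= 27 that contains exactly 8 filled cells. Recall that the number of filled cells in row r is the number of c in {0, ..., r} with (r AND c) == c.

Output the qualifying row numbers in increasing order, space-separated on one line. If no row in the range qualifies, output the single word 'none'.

Row r has 2^popcount(r) filled cells, so we need popcount(r) = log2(8) = 3.
Scan r = 17..27 and keep those with exactly 3 one-bits:
r=17=10001 popcount=2 -> skip
r=18=10010 popcount=2 -> skip
r=19=10011 popcount=3 -> KEEP
r=20=10100 popcount=2 -> skip
r=21=10101 popcount=3 -> KEEP
r=22=10110 popcount=3 -> KEEP
r=23=10111 popcount=4 -> skip
r=24=11000 popcount=2 -> skip
r=25=11001 popcount=3 -> KEEP
r=26=11010 popcount=3 -> KEEP
r=27=11011 popcount=4 -> skip
Kept rows: 19 21 22 25 26

Answer: 19 21 22 25 26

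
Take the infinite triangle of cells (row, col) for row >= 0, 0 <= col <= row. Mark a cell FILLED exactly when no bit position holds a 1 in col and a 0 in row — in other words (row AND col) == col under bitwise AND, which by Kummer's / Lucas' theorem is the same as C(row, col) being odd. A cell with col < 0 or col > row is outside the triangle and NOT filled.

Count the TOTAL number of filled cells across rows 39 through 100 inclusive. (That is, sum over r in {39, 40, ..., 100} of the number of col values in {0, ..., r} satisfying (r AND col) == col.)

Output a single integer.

r39=100111 pc4: +16 =16
r40=101000 pc2: +4 =20
r41=101001 pc3: +8 =28
r42=101010 pc3: +8 =36
r43=101011 pc4: +16 =52
r44=101100 pc3: +8 =60
r45=101101 pc4: +16 =76
r46=101110 pc4: +16 =92
r47=101111 pc5: +32 =124
r48=110000 pc2: +4 =128
r49=110001 pc3: +8 =136
r50=110010 pc3: +8 =144
r51=110011 pc4: +16 =160
r52=110100 pc3: +8 =168
r53=110101 pc4: +16 =184
r54=110110 pc4: +16 =200
r55=110111 pc5: +32 =232
r56=111000 pc3: +8 =240
r57=111001 pc4: +16 =256
r58=111010 pc4: +16 =272
r59=111011 pc5: +32 =304
r60=111100 pc4: +16 =320
r61=111101 pc5: +32 =352
r62=111110 pc5: +32 =384
r63=111111 pc6: +64 =448
r64=1000000 pc1: +2 =450
r65=1000001 pc2: +4 =454
r66=1000010 pc2: +4 =458
r67=1000011 pc3: +8 =466
r68=1000100 pc2: +4 =470
r69=1000101 pc3: +8 =478
r70=1000110 pc3: +8 =486
r71=1000111 pc4: +16 =502
r72=1001000 pc2: +4 =506
r73=1001001 pc3: +8 =514
r74=1001010 pc3: +8 =522
r75=1001011 pc4: +16 =538
r76=1001100 pc3: +8 =546
r77=1001101 pc4: +16 =562
r78=1001110 pc4: +16 =578
r79=1001111 pc5: +32 =610
r80=1010000 pc2: +4 =614
r81=1010001 pc3: +8 =622
r82=1010010 pc3: +8 =630
r83=1010011 pc4: +16 =646
r84=1010100 pc3: +8 =654
r85=1010101 pc4: +16 =670
r86=1010110 pc4: +16 =686
r87=1010111 pc5: +32 =718
r88=1011000 pc3: +8 =726
r89=1011001 pc4: +16 =742
r90=1011010 pc4: +16 =758
r91=1011011 pc5: +32 =790
r92=1011100 pc4: +16 =806
r93=1011101 pc5: +32 =838
r94=1011110 pc5: +32 =870
r95=1011111 pc6: +64 =934
r96=1100000 pc2: +4 =938
r97=1100001 pc3: +8 =946
r98=1100010 pc3: +8 =954
r99=1100011 pc4: +16 =970
r100=1100100 pc3: +8 =978

Answer: 978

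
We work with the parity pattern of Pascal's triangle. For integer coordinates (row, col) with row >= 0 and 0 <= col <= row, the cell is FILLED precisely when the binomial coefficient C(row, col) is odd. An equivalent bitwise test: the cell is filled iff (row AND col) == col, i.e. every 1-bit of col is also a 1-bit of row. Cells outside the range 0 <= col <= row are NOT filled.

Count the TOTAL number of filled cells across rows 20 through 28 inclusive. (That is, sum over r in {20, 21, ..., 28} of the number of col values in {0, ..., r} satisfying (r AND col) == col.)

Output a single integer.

Answer: 80

Derivation:
r20=10100 pc2: +4 =4
r21=10101 pc3: +8 =12
r22=10110 pc3: +8 =20
r23=10111 pc4: +16 =36
r24=11000 pc2: +4 =40
r25=11001 pc3: +8 =48
r26=11010 pc3: +8 =56
r27=11011 pc4: +16 =72
r28=11100 pc3: +8 =80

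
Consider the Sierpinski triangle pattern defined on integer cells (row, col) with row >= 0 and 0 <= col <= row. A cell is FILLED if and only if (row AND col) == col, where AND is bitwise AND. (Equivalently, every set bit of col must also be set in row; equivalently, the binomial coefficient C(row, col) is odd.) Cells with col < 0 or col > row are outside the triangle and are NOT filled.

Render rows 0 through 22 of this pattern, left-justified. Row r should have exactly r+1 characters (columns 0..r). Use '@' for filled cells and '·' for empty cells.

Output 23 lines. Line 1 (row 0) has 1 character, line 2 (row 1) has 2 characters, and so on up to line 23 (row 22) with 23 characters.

r0=0: @
r1=1: @@
r2=10: @·@
r3=11: @@@@
r4=100: @···@
r5=101: @@··@@
r6=110: @·@·@·@
r7=111: @@@@@@@@
r8=1000: @·······@
r9=1001: @@······@@
r10=1010: @·@·····@·@
r11=1011: @@@@····@@@@
r12=1100: @···@···@···@
r13=1101: @@··@@··@@··@@
r14=1110: @·@·@·@·@·@·@·@
r15=1111: @@@@@@@@@@@@@@@@
r16=10000: @···············@
r17=10001: @@··············@@
r18=10010: @·@·············@·@
r19=10011: @@@@············@@@@
r20=10100: @···@···········@···@
r21=10101: @@··@@··········@@··@@
r22=10110: @·@·@·@·········@·@·@·@

Answer: @
@@
@·@
@@@@
@···@
@@··@@
@·@·@·@
@@@@@@@@
@·······@
@@······@@
@·@·····@·@
@@@@····@@@@
@···@···@···@
@@··@@··@@··@@
@·@·@·@·@·@·@·@
@@@@@@@@@@@@@@@@
@···············@
@@··············@@
@·@·············@·@
@@@@············@@@@
@···@···········@···@
@@··@@··········@@··@@
@·@·@·@·········@·@·@·@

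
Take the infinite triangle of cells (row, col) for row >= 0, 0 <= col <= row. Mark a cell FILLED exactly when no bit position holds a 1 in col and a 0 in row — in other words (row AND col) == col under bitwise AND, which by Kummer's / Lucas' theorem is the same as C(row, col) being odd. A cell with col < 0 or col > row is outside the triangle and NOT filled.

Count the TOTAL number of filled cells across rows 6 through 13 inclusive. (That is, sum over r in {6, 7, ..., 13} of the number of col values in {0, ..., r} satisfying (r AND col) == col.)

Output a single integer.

Answer: 42

Derivation:
r6=110 pc2: +4 =4
r7=111 pc3: +8 =12
r8=1000 pc1: +2 =14
r9=1001 pc2: +4 =18
r10=1010 pc2: +4 =22
r11=1011 pc3: +8 =30
r12=1100 pc2: +4 =34
r13=1101 pc3: +8 =42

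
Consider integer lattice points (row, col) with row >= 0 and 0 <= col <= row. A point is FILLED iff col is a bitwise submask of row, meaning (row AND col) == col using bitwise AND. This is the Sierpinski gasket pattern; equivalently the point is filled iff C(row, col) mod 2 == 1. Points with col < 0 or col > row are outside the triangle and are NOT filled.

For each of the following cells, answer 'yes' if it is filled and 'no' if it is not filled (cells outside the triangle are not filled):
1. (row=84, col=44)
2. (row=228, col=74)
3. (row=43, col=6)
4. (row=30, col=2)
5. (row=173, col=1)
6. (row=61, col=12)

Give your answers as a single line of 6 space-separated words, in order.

Answer: no no no yes yes yes

Derivation:
(84,44): row=0b1010100, col=0b101100, row AND col = 0b100 = 4; 4 != 44 -> empty
(228,74): row=0b11100100, col=0b1001010, row AND col = 0b1000000 = 64; 64 != 74 -> empty
(43,6): row=0b101011, col=0b110, row AND col = 0b10 = 2; 2 != 6 -> empty
(30,2): row=0b11110, col=0b10, row AND col = 0b10 = 2; 2 == 2 -> filled
(173,1): row=0b10101101, col=0b1, row AND col = 0b1 = 1; 1 == 1 -> filled
(61,12): row=0b111101, col=0b1100, row AND col = 0b1100 = 12; 12 == 12 -> filled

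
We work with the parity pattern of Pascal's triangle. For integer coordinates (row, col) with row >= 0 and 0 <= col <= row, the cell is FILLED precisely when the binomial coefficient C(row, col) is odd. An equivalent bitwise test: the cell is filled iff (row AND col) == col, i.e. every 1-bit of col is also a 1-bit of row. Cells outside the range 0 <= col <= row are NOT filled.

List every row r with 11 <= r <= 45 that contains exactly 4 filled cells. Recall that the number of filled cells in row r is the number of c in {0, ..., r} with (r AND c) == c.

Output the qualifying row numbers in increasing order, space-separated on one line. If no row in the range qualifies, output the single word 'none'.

Answer: 12 17 18 20 24 33 34 36 40

Derivation:
Row r has 2^popcount(r) filled cells, so we need popcount(r) = log2(4) = 2.
Scan r = 11..45 and keep those with exactly 2 one-bits:
r=11=1011 popcount=3 -> skip
r=12=1100 popcount=2 -> KEEP
r=13=1101 popcount=3 -> skip
r=14=1110 popcount=3 -> skip
r=15=1111 popcount=4 -> skip
r=16=10000 popcount=1 -> skip
r=17=10001 popcount=2 -> KEEP
r=18=10010 popcount=2 -> KEEP
r=19=10011 popcount=3 -> skip
r=20=10100 popcount=2 -> KEEP
r=21=10101 popcount=3 -> skip
r=22=10110 popcount=3 -> skip
r=23=10111 popcount=4 -> skip
r=24=11000 popcount=2 -> KEEP
r=25=11001 popcount=3 -> skip
r=26=11010 popcount=3 -> skip
r=27=11011 popcount=4 -> skip
r=28=11100 popcount=3 -> skip
r=29=11101 popcount=4 -> skip
r=30=11110 popcount=4 -> skip
r=31=11111 popcount=5 -> skip
r=32=100000 popcount=1 -> skip
r=33=100001 popcount=2 -> KEEP
r=34=100010 popcount=2 -> KEEP
r=35=100011 popcount=3 -> skip
r=36=100100 popcount=2 -> KEEP
r=37=100101 popcount=3 -> skip
r=38=100110 popcount=3 -> skip
r=39=100111 popcount=4 -> skip
r=40=101000 popcount=2 -> KEEP
r=41=101001 popcount=3 -> skip
r=42=101010 popcount=3 -> skip
r=43=101011 popcount=4 -> skip
r=44=101100 popcount=3 -> skip
r=45=101101 popcount=4 -> skip
Kept rows: 12 17 18 20 24 33 34 36 40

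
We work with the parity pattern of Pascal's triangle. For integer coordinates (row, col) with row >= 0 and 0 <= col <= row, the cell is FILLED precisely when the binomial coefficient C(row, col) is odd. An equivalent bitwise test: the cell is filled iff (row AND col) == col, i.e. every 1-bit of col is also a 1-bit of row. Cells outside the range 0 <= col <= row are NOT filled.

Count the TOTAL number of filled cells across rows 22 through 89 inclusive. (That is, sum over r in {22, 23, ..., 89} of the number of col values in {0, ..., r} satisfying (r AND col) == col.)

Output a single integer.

r22=10110 pc3: +8 =8
r23=10111 pc4: +16 =24
r24=11000 pc2: +4 =28
r25=11001 pc3: +8 =36
r26=11010 pc3: +8 =44
r27=11011 pc4: +16 =60
r28=11100 pc3: +8 =68
r29=11101 pc4: +16 =84
r30=11110 pc4: +16 =100
r31=11111 pc5: +32 =132
r32=100000 pc1: +2 =134
r33=100001 pc2: +4 =138
r34=100010 pc2: +4 =142
r35=100011 pc3: +8 =150
r36=100100 pc2: +4 =154
r37=100101 pc3: +8 =162
r38=100110 pc3: +8 =170
r39=100111 pc4: +16 =186
r40=101000 pc2: +4 =190
r41=101001 pc3: +8 =198
r42=101010 pc3: +8 =206
r43=101011 pc4: +16 =222
r44=101100 pc3: +8 =230
r45=101101 pc4: +16 =246
r46=101110 pc4: +16 =262
r47=101111 pc5: +32 =294
r48=110000 pc2: +4 =298
r49=110001 pc3: +8 =306
r50=110010 pc3: +8 =314
r51=110011 pc4: +16 =330
r52=110100 pc3: +8 =338
r53=110101 pc4: +16 =354
r54=110110 pc4: +16 =370
r55=110111 pc5: +32 =402
r56=111000 pc3: +8 =410
r57=111001 pc4: +16 =426
r58=111010 pc4: +16 =442
r59=111011 pc5: +32 =474
r60=111100 pc4: +16 =490
r61=111101 pc5: +32 =522
r62=111110 pc5: +32 =554
r63=111111 pc6: +64 =618
r64=1000000 pc1: +2 =620
r65=1000001 pc2: +4 =624
r66=1000010 pc2: +4 =628
r67=1000011 pc3: +8 =636
r68=1000100 pc2: +4 =640
r69=1000101 pc3: +8 =648
r70=1000110 pc3: +8 =656
r71=1000111 pc4: +16 =672
r72=1001000 pc2: +4 =676
r73=1001001 pc3: +8 =684
r74=1001010 pc3: +8 =692
r75=1001011 pc4: +16 =708
r76=1001100 pc3: +8 =716
r77=1001101 pc4: +16 =732
r78=1001110 pc4: +16 =748
r79=1001111 pc5: +32 =780
r80=1010000 pc2: +4 =784
r81=1010001 pc3: +8 =792
r82=1010010 pc3: +8 =800
r83=1010011 pc4: +16 =816
r84=1010100 pc3: +8 =824
r85=1010101 pc4: +16 =840
r86=1010110 pc4: +16 =856
r87=1010111 pc5: +32 =888
r88=1011000 pc3: +8 =896
r89=1011001 pc4: +16 =912

Answer: 912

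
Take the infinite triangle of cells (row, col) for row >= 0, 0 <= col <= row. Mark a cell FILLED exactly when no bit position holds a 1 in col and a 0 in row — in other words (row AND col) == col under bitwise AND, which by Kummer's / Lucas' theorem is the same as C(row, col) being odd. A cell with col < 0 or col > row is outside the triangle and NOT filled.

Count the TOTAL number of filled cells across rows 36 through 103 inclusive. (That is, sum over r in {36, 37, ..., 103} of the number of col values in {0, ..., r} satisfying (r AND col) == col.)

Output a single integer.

Answer: 1062

Derivation:
r36=100100 pc2: +4 =4
r37=100101 pc3: +8 =12
r38=100110 pc3: +8 =20
r39=100111 pc4: +16 =36
r40=101000 pc2: +4 =40
r41=101001 pc3: +8 =48
r42=101010 pc3: +8 =56
r43=101011 pc4: +16 =72
r44=101100 pc3: +8 =80
r45=101101 pc4: +16 =96
r46=101110 pc4: +16 =112
r47=101111 pc5: +32 =144
r48=110000 pc2: +4 =148
r49=110001 pc3: +8 =156
r50=110010 pc3: +8 =164
r51=110011 pc4: +16 =180
r52=110100 pc3: +8 =188
r53=110101 pc4: +16 =204
r54=110110 pc4: +16 =220
r55=110111 pc5: +32 =252
r56=111000 pc3: +8 =260
r57=111001 pc4: +16 =276
r58=111010 pc4: +16 =292
r59=111011 pc5: +32 =324
r60=111100 pc4: +16 =340
r61=111101 pc5: +32 =372
r62=111110 pc5: +32 =404
r63=111111 pc6: +64 =468
r64=1000000 pc1: +2 =470
r65=1000001 pc2: +4 =474
r66=1000010 pc2: +4 =478
r67=1000011 pc3: +8 =486
r68=1000100 pc2: +4 =490
r69=1000101 pc3: +8 =498
r70=1000110 pc3: +8 =506
r71=1000111 pc4: +16 =522
r72=1001000 pc2: +4 =526
r73=1001001 pc3: +8 =534
r74=1001010 pc3: +8 =542
r75=1001011 pc4: +16 =558
r76=1001100 pc3: +8 =566
r77=1001101 pc4: +16 =582
r78=1001110 pc4: +16 =598
r79=1001111 pc5: +32 =630
r80=1010000 pc2: +4 =634
r81=1010001 pc3: +8 =642
r82=1010010 pc3: +8 =650
r83=1010011 pc4: +16 =666
r84=1010100 pc3: +8 =674
r85=1010101 pc4: +16 =690
r86=1010110 pc4: +16 =706
r87=1010111 pc5: +32 =738
r88=1011000 pc3: +8 =746
r89=1011001 pc4: +16 =762
r90=1011010 pc4: +16 =778
r91=1011011 pc5: +32 =810
r92=1011100 pc4: +16 =826
r93=1011101 pc5: +32 =858
r94=1011110 pc5: +32 =890
r95=1011111 pc6: +64 =954
r96=1100000 pc2: +4 =958
r97=1100001 pc3: +8 =966
r98=1100010 pc3: +8 =974
r99=1100011 pc4: +16 =990
r100=1100100 pc3: +8 =998
r101=1100101 pc4: +16 =1014
r102=1100110 pc4: +16 =1030
r103=1100111 pc5: +32 =1062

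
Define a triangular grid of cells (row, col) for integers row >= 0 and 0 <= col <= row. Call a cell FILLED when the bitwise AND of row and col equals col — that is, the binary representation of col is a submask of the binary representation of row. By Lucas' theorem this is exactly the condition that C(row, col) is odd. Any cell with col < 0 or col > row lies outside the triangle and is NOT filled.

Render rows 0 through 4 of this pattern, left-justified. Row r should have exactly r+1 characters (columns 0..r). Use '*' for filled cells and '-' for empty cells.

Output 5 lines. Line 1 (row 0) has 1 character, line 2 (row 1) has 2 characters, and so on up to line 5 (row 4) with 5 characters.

r0=0: *
r1=1: **
r2=10: *-*
r3=11: ****
r4=100: *---*

Answer: *
**
*-*
****
*---*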